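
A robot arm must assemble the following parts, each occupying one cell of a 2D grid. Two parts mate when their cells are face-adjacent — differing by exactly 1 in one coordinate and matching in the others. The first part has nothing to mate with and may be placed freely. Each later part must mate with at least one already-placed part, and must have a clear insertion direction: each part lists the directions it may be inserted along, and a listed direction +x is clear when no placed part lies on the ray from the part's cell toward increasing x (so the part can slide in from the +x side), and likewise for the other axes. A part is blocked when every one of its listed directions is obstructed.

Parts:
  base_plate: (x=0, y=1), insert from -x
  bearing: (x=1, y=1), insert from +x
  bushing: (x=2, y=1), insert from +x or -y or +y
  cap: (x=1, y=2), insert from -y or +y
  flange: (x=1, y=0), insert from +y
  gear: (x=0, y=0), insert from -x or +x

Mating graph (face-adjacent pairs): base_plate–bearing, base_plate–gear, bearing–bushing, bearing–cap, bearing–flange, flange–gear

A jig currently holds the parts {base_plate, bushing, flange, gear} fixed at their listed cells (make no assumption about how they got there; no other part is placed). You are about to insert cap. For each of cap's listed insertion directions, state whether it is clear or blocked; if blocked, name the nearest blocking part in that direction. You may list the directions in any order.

-y: nearest on ray is flange@(1, 0) ⇒ blocked
+y: ray from cap(1, 2) has no placed part ⇒ clear

+y: clear; -y: blocked by flange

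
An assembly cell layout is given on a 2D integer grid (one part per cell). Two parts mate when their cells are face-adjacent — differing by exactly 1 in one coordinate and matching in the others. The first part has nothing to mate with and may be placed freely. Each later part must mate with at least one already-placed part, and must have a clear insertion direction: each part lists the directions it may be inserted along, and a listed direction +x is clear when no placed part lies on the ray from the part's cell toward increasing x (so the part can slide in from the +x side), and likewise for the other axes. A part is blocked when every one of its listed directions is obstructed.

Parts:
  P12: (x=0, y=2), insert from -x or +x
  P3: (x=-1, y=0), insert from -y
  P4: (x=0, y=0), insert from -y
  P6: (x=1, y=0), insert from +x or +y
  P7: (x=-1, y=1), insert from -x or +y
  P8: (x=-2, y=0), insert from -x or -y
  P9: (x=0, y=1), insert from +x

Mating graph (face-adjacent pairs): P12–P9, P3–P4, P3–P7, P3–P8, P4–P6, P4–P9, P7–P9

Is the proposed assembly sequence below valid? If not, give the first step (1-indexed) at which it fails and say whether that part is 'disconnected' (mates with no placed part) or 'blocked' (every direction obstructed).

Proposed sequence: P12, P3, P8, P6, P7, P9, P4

1. P12@(0, 2) [-x clear] — {P12}
2. P3@(-1, 0) — no placed neighbour ⇒ disconnected

Invalid at step 2 (disconnected)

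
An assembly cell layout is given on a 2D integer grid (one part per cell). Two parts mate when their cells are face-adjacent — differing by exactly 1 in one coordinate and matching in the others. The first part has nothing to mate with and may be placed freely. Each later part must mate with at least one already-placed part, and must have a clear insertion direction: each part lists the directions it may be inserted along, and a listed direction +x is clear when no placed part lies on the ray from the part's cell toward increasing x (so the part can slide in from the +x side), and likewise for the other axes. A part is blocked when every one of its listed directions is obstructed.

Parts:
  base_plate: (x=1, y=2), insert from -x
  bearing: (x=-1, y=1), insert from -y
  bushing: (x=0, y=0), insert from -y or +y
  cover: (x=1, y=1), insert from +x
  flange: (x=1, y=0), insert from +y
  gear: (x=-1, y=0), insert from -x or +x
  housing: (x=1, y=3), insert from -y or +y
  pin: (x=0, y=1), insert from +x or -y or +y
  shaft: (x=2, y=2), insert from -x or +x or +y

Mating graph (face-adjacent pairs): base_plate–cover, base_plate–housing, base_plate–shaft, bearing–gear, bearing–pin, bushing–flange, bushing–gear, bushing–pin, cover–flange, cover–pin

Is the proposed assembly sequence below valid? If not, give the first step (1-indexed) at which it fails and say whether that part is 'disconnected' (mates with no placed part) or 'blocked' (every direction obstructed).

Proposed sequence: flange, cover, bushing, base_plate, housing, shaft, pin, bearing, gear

1. flange@(1, 0) [+y clear] — {flange}
2. cover@(1, 1) [+x clear] — {cover, flange}
3. bushing@(0, 0) [-y clear] — {bushing, cover, flange}
4. base_plate@(1, 2) [-x clear] — {base_plate, bushing, cover, flange}
5. housing@(1, 3) [+y clear] — {base_plate, bushing, cover, flange, housing}
6. shaft@(2, 2) [+x clear] — {base_plate, bushing, cover, flange, housing, shaft}
7. pin@(0, 1) [+y clear] — {base_plate, bushing, cover, flange, housing, pin, shaft}
8. bearing@(-1, 1) [-y clear] — {base_plate, bearing, bushing, cover, flange, housing, pin, shaft}
9. gear@(-1, 0) [-x clear] — {base_plate, bearing, bushing, cover, flange, gear, housing, pin, shaft}

Valid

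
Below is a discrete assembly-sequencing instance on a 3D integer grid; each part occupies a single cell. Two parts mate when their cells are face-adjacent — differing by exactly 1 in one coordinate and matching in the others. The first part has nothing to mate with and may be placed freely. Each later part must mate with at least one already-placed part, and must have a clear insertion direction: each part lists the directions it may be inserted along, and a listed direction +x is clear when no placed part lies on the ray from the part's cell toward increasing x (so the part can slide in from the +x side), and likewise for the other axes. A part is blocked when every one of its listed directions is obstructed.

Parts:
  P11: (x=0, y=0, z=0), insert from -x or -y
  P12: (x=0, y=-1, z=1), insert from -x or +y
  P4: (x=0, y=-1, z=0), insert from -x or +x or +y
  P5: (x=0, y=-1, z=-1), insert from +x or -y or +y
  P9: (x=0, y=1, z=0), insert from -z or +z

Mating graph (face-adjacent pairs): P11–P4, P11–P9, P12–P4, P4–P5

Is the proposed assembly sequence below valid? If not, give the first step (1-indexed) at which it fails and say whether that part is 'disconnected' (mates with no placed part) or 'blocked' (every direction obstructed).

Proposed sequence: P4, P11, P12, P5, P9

1. P4@(0, -1, 0) [-x clear] — {P4}
2. P11@(0, 0, 0) [-x clear] — {P11, P4}
3. P12@(0, -1, 1) [-x clear] — {P11, P12, P4}
4. P5@(0, -1, -1) [+x clear] — {P11, P12, P4, P5}
5. P9@(0, 1, 0) [-z clear] — {P11, P12, P4, P5, P9}

Valid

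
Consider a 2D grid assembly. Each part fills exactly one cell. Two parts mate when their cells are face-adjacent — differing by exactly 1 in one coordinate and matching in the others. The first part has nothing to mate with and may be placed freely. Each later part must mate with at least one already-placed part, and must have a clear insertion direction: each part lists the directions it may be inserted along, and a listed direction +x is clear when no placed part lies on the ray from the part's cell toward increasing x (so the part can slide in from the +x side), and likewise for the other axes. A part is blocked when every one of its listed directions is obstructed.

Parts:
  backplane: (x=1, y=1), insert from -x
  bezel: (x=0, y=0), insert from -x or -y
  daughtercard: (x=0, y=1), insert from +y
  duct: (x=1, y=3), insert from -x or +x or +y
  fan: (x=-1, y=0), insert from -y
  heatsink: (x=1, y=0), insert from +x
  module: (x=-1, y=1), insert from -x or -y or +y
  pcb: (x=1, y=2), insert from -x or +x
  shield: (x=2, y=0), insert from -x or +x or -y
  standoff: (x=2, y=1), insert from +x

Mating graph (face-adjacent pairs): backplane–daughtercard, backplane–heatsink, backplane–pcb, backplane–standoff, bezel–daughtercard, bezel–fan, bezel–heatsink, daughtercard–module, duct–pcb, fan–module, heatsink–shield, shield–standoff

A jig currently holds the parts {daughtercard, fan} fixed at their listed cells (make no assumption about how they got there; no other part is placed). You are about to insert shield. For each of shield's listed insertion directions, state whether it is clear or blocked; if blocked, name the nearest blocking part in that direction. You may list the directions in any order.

+x: clear; -x: blocked by fan; -y: clear

-x: nearest on ray is fan@(-1, 0) ⇒ blocked
+x: ray from shield(2, 0) has no placed part ⇒ clear
-y: ray from shield(2, 0) has no placed part ⇒ clear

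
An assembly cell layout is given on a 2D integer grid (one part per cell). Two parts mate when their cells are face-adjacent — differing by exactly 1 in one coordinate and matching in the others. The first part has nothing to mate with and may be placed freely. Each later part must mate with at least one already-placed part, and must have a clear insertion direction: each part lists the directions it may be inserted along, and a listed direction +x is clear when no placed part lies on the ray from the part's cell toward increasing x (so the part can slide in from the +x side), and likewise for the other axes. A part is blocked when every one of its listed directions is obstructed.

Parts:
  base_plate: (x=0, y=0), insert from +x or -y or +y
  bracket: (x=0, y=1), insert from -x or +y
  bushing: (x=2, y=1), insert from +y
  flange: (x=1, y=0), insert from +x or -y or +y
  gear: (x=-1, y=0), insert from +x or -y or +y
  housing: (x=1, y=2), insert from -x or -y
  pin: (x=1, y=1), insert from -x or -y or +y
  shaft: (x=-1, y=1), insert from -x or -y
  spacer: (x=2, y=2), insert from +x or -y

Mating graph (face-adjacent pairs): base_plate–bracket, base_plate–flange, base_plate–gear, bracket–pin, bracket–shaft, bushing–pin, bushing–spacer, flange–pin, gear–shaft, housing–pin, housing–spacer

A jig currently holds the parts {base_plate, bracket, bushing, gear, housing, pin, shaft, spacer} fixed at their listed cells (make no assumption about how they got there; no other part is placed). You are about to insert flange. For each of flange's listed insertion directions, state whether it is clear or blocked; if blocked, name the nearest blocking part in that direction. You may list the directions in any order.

+x: ray from flange(1, 0) has no placed part ⇒ clear
-y: ray from flange(1, 0) has no placed part ⇒ clear
+y: nearest on ray is pin@(1, 1) ⇒ blocked

+x: clear; +y: blocked by pin; -y: clear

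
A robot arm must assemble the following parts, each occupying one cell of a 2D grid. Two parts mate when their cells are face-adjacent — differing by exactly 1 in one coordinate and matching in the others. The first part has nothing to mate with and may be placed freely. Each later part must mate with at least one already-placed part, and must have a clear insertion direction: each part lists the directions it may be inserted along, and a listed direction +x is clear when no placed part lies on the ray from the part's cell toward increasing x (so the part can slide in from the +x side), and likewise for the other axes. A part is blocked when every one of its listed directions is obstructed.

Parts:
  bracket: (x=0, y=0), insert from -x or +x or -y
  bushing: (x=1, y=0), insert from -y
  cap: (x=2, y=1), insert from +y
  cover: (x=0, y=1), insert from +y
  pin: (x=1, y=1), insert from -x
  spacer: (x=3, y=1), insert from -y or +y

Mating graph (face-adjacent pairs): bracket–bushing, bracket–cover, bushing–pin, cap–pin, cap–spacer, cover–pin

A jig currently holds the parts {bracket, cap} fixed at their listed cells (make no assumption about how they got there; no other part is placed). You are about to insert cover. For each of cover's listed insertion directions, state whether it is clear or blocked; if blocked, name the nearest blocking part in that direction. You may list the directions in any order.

+y: ray from cover(0, 1) has no placed part ⇒ clear

+y: clear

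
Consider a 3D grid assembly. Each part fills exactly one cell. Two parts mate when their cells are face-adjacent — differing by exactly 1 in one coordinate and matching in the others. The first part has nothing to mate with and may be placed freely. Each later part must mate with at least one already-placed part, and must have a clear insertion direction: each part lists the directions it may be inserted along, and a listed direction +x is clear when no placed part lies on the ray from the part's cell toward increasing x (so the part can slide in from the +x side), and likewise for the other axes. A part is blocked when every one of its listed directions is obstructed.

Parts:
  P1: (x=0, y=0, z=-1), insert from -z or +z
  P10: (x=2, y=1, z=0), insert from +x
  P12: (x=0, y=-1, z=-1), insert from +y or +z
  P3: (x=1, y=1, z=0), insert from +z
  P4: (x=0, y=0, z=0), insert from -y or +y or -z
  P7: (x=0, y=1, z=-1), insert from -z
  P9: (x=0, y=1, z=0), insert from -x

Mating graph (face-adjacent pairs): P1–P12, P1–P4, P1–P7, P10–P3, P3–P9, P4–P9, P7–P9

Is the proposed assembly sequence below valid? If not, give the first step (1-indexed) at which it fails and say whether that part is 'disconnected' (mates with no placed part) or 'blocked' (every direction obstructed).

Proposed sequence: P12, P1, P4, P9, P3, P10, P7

Valid

1. P12@(0, -1, -1) [+y clear] — {P12}
2. P1@(0, 0, -1) [-z clear] — {P1, P12}
3. P4@(0, 0, 0) [-y clear] — {P1, P12, P4}
4. P9@(0, 1, 0) [-x clear] — {P1, P12, P4, P9}
5. P3@(1, 1, 0) [+z clear] — {P1, P12, P3, P4, P9}
6. P10@(2, 1, 0) [+x clear] — {P1, P10, P12, P3, P4, P9}
7. P7@(0, 1, -1) [-z clear] — {P1, P10, P12, P3, P4, P7, P9}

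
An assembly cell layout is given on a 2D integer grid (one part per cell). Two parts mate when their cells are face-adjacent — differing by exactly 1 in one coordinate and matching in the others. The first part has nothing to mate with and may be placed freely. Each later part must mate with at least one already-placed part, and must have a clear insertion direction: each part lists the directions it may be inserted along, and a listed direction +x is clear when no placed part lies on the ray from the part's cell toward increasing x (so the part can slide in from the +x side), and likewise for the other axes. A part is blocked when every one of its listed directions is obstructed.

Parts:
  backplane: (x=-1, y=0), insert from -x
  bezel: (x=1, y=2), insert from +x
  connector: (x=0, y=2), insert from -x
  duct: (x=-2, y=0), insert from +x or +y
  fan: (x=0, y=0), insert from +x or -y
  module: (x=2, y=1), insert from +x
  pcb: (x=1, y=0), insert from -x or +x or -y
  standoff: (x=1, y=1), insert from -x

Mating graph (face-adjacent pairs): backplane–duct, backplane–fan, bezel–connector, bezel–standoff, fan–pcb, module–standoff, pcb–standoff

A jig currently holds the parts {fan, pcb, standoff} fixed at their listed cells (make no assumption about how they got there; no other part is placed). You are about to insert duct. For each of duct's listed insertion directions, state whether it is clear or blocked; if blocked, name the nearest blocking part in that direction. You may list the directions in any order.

+x: blocked by fan; +y: clear

+x: nearest on ray is fan@(0, 0) ⇒ blocked
+y: ray from duct(-2, 0) has no placed part ⇒ clear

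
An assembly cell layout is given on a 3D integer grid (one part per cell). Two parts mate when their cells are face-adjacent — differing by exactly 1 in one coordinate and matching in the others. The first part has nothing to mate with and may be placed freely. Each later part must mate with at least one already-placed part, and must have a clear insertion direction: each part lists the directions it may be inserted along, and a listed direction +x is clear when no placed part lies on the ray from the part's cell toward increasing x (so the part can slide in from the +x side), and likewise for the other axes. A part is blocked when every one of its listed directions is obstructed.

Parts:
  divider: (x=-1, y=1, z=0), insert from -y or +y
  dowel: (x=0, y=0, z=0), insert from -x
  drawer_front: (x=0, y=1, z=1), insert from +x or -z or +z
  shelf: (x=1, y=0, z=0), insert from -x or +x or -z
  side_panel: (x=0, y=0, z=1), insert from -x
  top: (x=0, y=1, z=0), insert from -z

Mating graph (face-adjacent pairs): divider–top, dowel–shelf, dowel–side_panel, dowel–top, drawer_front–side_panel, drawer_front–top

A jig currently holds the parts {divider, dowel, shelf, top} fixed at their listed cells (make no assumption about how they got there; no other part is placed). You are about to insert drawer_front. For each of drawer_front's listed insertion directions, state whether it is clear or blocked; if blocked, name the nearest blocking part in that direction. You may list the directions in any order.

+x: ray from drawer_front(0, 1, 1) has no placed part ⇒ clear
-z: nearest on ray is top@(0, 1, 0) ⇒ blocked
+z: ray from drawer_front(0, 1, 1) has no placed part ⇒ clear

+x: clear; +z: clear; -z: blocked by top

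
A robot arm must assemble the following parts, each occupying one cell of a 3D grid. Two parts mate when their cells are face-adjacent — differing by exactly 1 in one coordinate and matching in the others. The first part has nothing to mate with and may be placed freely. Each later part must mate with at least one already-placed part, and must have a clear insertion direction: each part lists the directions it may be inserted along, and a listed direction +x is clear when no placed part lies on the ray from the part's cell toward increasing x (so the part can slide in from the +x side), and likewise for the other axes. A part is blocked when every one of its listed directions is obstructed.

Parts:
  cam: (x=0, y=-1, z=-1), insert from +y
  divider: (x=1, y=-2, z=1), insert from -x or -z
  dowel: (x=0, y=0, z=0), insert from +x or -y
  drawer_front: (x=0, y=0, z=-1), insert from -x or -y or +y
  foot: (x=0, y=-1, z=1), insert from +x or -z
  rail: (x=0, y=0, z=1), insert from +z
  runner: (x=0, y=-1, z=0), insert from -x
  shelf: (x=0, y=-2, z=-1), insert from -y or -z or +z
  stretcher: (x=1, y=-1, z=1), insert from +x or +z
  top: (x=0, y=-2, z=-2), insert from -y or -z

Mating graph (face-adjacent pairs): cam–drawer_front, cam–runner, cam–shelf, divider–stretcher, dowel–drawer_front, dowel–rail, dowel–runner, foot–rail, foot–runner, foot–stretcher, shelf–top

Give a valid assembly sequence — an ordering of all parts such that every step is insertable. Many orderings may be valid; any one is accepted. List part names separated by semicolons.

cam; drawer_front; dowel; shelf; runner; foot; top; stretcher; divider; rail

1. cam@(0, -1, -1) [+y clear] — {cam}
2. drawer_front@(0, 0, -1) [-x clear] — {cam, drawer_front}
3. dowel@(0, 0, 0) [+x clear] — {cam, dowel, drawer_front}
4. shelf@(0, -2, -1) [-y clear] — {cam, dowel, drawer_front, shelf}
5. runner@(0, -1, 0) [-x clear] — {cam, dowel, drawer_front, runner, shelf}
6. foot@(0, -1, 1) [+x clear] — {cam, dowel, drawer_front, foot, runner, shelf}
7. top@(0, -2, -2) [-y clear] — {cam, dowel, drawer_front, foot, runner, shelf, top}
8. stretcher@(1, -1, 1) [+x clear] — {cam, dowel, drawer_front, foot, runner, shelf, stretcher, top}
9. divider@(1, -2, 1) [-x clear] — {cam, divider, dowel, drawer_front, foot, runner, shelf, stretcher, top}
10. rail@(0, 0, 1) [+z clear] — {cam, divider, dowel, drawer_front, foot, rail, runner, shelf, stretcher, top}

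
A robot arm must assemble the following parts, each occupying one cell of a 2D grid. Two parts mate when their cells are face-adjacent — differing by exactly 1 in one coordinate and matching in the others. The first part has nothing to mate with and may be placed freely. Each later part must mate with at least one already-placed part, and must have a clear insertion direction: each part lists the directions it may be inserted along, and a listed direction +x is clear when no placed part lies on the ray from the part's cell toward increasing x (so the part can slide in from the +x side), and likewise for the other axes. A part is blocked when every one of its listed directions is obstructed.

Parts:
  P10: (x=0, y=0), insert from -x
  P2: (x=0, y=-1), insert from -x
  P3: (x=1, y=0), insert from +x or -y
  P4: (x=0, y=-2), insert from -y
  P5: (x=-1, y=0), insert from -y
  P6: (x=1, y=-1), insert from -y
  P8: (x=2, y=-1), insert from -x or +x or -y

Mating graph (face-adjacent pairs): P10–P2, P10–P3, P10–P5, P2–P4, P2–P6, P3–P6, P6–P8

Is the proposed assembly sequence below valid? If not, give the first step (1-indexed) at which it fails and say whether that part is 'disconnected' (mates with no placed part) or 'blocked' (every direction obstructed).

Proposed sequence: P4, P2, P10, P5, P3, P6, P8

1. P4@(0, -2) [-y clear] — {P4}
2. P2@(0, -1) [-x clear] — {P2, P4}
3. P10@(0, 0) [-x clear] — {P10, P2, P4}
4. P5@(-1, 0) [-y clear] — {P10, P2, P4, P5}
5. P3@(1, 0) [+x clear] — {P10, P2, P3, P4, P5}
6. P6@(1, -1) [-y clear] — {P10, P2, P3, P4, P5, P6}
7. P8@(2, -1) [+x clear] — {P10, P2, P3, P4, P5, P6, P8}

Valid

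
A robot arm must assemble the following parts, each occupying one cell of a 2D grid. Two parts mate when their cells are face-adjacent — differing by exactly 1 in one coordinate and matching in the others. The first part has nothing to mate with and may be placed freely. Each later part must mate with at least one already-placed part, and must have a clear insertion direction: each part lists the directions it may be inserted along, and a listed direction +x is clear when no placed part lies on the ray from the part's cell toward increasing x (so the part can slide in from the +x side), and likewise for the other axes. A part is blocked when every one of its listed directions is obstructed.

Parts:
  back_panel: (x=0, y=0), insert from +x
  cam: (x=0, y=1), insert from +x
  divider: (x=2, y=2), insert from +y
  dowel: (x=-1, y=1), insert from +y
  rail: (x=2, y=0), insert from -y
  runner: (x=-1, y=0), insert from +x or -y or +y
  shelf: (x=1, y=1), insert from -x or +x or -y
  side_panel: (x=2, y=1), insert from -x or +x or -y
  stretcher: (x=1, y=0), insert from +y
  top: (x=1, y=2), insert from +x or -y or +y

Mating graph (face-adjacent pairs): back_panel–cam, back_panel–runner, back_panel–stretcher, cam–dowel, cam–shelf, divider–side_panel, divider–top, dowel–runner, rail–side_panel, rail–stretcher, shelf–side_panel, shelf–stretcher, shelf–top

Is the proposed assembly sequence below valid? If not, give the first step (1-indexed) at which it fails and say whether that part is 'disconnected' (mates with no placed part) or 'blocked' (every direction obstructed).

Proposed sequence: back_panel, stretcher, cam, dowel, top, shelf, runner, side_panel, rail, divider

1. back_panel@(0, 0) [+x clear] — {back_panel}
2. stretcher@(1, 0) [+y clear] — {back_panel, stretcher}
3. cam@(0, 1) [+x clear] — {back_panel, cam, stretcher}
4. dowel@(-1, 1) [+y clear] — {back_panel, cam, dowel, stretcher}
5. top@(1, 2) — no placed neighbour ⇒ disconnected

Invalid at step 5 (disconnected)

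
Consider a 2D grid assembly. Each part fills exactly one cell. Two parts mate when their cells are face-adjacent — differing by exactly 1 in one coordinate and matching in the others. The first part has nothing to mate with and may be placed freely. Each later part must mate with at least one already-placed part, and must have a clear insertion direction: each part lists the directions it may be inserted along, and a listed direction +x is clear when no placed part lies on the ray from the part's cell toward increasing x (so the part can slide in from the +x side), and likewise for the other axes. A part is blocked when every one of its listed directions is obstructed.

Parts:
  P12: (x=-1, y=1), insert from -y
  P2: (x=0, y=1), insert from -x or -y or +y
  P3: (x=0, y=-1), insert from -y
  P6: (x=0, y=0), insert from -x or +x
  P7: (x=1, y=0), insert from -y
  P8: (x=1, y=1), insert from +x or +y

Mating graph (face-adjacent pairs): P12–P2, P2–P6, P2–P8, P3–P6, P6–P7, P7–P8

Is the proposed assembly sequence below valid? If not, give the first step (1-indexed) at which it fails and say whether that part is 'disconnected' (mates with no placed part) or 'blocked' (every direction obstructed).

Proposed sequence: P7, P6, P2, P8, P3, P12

1. P7@(1, 0) [-y clear] — {P7}
2. P6@(0, 0) [-x clear] — {P6, P7}
3. P2@(0, 1) [-x clear] — {P2, P6, P7}
4. P8@(1, 1) [+x clear] — {P2, P6, P7, P8}
5. P3@(0, -1) [-y clear] — {P2, P3, P6, P7, P8}
6. P12@(-1, 1) [-y clear] — {P12, P2, P3, P6, P7, P8}

Valid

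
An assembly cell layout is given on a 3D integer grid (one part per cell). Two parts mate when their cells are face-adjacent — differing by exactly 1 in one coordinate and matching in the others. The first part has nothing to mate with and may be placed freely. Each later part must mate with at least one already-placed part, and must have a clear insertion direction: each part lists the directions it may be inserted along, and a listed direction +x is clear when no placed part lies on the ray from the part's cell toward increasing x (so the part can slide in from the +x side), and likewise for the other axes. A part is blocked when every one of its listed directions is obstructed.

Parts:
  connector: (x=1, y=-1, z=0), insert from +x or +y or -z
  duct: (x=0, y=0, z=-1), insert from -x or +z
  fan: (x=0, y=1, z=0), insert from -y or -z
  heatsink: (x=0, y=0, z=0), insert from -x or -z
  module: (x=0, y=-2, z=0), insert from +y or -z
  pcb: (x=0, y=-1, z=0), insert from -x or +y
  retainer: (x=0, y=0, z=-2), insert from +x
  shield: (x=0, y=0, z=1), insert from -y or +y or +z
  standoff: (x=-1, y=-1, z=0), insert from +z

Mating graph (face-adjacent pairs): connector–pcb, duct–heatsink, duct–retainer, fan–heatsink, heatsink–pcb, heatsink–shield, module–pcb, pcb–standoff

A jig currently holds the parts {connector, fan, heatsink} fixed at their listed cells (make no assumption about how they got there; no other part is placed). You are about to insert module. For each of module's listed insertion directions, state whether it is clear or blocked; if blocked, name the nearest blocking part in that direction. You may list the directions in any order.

+y: nearest on ray is heatsink@(0, 0, 0) ⇒ blocked
-z: ray from module(0, -2, 0) has no placed part ⇒ clear

+y: blocked by heatsink; -z: clear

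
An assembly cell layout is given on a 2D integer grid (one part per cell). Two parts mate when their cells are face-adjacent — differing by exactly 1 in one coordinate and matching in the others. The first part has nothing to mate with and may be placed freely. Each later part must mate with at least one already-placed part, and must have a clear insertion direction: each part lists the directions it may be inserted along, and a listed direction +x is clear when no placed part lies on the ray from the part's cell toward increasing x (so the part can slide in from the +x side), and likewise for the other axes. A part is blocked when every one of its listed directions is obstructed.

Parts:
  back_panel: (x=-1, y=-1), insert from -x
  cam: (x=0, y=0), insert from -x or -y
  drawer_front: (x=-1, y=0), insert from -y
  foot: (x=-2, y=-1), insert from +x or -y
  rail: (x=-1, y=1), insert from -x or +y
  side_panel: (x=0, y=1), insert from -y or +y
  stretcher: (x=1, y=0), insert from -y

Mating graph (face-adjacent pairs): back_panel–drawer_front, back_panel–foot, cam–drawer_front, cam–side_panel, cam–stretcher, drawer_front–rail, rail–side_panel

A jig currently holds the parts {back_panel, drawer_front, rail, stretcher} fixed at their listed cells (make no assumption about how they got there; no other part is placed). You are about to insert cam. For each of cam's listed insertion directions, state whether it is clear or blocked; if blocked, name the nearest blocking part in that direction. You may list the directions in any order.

-x: blocked by drawer_front; -y: clear

-x: nearest on ray is drawer_front@(-1, 0) ⇒ blocked
-y: ray from cam(0, 0) has no placed part ⇒ clear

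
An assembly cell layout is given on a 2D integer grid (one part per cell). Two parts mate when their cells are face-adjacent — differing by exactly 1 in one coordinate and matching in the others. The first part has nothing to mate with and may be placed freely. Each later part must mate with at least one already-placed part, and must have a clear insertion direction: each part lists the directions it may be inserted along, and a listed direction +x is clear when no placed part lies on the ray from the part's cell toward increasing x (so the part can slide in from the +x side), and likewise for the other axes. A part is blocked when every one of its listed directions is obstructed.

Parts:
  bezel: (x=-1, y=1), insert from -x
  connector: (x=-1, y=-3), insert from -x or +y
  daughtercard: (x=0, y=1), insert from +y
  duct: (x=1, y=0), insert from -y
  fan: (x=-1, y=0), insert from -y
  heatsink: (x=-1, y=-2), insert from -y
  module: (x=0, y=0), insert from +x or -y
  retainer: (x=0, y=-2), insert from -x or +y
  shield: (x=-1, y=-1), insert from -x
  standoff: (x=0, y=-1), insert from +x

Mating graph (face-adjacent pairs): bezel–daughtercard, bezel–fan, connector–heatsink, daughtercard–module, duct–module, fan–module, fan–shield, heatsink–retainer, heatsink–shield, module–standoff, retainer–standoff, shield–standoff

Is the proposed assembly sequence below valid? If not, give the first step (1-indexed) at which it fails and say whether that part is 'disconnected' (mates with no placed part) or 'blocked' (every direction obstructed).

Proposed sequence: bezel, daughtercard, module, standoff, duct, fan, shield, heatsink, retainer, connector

1. bezel@(-1, 1) [-x clear] — {bezel}
2. daughtercard@(0, 1) [+y clear] — {bezel, daughtercard}
3. module@(0, 0) [+x clear] — {bezel, daughtercard, module}
4. standoff@(0, -1) [+x clear] — {bezel, daughtercard, module, standoff}
5. duct@(1, 0) [-y clear] — {bezel, daughtercard, duct, module, standoff}
6. fan@(-1, 0) [-y clear] — {bezel, daughtercard, duct, fan, module, standoff}
7. shield@(-1, -1) [-x clear] — {bezel, daughtercard, duct, fan, module, shield, standoff}
8. heatsink@(-1, -2) [-y clear] — {bezel, daughtercard, duct, fan, heatsink, module, shield, standoff}
9. retainer@(0, -2) — -x/+y all obstructed ⇒ blocked

Invalid at step 9 (blocked)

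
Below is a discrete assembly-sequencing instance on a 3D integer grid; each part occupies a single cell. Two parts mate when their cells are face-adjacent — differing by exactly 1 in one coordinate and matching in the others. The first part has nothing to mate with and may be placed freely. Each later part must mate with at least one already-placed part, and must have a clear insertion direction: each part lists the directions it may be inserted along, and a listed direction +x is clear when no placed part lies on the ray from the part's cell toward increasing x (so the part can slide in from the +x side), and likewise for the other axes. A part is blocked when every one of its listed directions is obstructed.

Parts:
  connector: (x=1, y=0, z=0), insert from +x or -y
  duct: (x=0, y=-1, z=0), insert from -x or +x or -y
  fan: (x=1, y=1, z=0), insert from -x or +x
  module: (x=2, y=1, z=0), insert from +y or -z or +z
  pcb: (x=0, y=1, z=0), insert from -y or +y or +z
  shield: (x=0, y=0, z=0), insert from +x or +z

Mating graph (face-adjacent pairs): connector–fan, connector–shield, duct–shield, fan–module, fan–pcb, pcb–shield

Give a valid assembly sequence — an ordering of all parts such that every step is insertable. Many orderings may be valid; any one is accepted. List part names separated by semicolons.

1. duct@(0, -1, 0) [-x clear] — {duct}
2. shield@(0, 0, 0) [+x clear] — {duct, shield}
3. pcb@(0, 1, 0) [+y clear] — {duct, pcb, shield}
4. fan@(1, 1, 0) [+x clear] — {duct, fan, pcb, shield}
5. module@(2, 1, 0) [+y clear] — {duct, fan, module, pcb, shield}
6. connector@(1, 0, 0) [+x clear] — {connector, duct, fan, module, pcb, shield}

duct; shield; pcb; fan; module; connector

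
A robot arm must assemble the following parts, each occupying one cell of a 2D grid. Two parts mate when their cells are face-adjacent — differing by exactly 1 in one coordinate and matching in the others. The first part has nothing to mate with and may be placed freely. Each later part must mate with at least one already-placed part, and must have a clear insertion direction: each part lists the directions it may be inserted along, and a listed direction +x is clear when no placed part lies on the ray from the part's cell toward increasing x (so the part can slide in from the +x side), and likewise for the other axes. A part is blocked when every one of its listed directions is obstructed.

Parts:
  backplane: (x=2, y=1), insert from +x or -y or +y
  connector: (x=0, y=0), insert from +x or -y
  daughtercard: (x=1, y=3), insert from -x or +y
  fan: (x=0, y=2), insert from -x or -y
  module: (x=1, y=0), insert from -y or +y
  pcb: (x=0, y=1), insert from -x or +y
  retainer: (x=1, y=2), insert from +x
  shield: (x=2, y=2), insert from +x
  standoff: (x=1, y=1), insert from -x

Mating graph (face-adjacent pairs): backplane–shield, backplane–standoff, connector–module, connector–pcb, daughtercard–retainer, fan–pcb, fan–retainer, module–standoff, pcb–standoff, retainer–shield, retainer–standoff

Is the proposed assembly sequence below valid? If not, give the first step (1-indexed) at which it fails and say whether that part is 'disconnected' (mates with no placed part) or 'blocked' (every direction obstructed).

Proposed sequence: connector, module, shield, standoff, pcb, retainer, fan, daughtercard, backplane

Invalid at step 3 (disconnected)

1. connector@(0, 0) [+x clear] — {connector}
2. module@(1, 0) [-y clear] — {connector, module}
3. shield@(2, 2) — no placed neighbour ⇒ disconnected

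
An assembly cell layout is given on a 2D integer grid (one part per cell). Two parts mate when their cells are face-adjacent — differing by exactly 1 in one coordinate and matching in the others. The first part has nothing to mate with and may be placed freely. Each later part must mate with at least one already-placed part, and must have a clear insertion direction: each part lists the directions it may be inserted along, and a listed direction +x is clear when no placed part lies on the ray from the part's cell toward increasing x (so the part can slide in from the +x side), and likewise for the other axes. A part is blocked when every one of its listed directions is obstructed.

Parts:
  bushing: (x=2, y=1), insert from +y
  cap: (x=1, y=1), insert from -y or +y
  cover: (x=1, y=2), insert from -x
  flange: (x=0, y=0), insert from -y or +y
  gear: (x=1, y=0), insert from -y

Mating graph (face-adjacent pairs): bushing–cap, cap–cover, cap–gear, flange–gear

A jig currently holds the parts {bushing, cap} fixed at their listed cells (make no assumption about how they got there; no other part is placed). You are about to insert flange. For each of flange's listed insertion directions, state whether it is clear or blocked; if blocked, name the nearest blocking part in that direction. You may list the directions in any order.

-y: ray from flange(0, 0) has no placed part ⇒ clear
+y: ray from flange(0, 0) has no placed part ⇒ clear

+y: clear; -y: clear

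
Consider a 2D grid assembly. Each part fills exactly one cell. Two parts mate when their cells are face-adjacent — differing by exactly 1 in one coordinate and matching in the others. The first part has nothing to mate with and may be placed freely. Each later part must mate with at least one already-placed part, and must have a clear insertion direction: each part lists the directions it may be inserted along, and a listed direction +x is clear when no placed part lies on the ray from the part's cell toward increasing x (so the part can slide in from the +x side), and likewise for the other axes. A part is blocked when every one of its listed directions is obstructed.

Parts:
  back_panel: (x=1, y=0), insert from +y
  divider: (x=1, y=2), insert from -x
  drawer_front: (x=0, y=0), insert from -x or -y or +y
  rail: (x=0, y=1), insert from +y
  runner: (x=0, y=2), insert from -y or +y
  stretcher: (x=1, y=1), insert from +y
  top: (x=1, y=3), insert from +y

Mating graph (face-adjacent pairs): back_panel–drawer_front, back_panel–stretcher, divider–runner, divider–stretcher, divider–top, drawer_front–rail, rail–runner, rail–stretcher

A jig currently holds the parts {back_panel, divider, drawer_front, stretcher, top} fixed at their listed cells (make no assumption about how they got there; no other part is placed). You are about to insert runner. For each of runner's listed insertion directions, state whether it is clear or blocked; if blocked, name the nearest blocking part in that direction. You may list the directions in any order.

-y: nearest on ray is drawer_front@(0, 0) ⇒ blocked
+y: ray from runner(0, 2) has no placed part ⇒ clear

+y: clear; -y: blocked by drawer_front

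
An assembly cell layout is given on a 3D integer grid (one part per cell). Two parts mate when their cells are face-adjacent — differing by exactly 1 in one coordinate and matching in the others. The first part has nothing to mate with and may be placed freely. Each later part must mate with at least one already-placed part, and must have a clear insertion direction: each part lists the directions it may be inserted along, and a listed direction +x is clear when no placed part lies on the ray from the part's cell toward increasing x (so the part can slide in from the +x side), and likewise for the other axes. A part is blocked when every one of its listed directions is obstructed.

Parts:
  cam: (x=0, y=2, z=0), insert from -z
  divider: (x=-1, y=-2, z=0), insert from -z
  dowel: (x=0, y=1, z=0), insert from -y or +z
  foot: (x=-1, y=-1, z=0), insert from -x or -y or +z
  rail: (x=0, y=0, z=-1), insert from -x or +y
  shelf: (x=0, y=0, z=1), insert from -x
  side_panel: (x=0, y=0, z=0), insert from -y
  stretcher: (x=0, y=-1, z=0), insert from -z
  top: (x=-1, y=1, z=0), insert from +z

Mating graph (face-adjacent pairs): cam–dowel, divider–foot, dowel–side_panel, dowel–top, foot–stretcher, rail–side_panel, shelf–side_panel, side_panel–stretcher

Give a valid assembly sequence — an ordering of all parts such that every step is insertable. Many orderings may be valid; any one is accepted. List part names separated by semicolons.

1. shelf@(0, 0, 1) [-x clear] — {shelf}
2. side_panel@(0, 0, 0) [-y clear] — {shelf, side_panel}
3. dowel@(0, 1, 0) [+z clear] — {dowel, shelf, side_panel}
4. stretcher@(0, -1, 0) [-z clear] — {dowel, shelf, side_panel, stretcher}
5. foot@(-1, -1, 0) [-x clear] — {dowel, foot, shelf, side_panel, stretcher}
6. divider@(-1, -2, 0) [-z clear] — {divider, dowel, foot, shelf, side_panel, stretcher}
7. cam@(0, 2, 0) [-z clear] — {cam, divider, dowel, foot, shelf, side_panel, stretcher}
8. rail@(0, 0, -1) [-x clear] — {cam, divider, dowel, foot, rail, shelf, side_panel, stretcher}
9. top@(-1, 1, 0) [+z clear] — {cam, divider, dowel, foot, rail, shelf, side_panel, stretcher, top}

shelf; side_panel; dowel; stretcher; foot; divider; cam; rail; top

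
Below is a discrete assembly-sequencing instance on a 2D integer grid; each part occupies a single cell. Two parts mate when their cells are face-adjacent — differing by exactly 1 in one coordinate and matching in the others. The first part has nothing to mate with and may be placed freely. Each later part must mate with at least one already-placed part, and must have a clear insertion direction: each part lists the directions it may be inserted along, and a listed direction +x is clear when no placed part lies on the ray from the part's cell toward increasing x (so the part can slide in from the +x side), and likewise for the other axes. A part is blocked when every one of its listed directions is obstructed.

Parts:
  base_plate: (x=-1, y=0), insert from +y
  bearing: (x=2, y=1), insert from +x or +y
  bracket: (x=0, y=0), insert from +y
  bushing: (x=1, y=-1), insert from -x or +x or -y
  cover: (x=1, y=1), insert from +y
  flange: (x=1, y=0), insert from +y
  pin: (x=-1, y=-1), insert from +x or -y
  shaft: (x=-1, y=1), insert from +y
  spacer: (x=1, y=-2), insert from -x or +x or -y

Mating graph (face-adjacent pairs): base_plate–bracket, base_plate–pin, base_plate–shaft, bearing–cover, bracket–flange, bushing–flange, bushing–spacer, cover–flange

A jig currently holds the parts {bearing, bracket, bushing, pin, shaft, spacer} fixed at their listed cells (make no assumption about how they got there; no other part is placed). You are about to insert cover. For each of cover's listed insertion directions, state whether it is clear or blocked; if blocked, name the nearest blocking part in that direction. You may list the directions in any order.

+y: clear

+y: ray from cover(1, 1) has no placed part ⇒ clear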